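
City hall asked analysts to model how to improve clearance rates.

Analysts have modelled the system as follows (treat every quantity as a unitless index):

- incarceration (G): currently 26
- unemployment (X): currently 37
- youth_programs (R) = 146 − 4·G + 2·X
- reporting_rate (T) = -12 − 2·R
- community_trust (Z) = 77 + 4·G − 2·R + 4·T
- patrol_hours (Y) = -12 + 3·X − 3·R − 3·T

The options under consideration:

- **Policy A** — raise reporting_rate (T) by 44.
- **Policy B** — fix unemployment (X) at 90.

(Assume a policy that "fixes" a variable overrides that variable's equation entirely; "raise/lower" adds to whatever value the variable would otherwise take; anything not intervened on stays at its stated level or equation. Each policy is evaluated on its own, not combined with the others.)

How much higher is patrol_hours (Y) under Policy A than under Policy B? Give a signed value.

-609

Policy A (T + 44):
  G = 26
  X = 37
  R = 146 − 4·26 + 2·37 = 116
  T = -12 − 2·116 (+44 from intervention) = -200
  Y = -12 + 3·37 − 3·116 − 3·(-200) = 351
Policy B (X := 90):
  G = 26
  X = 90
  R = 146 − 4·26 + 2·90 = 222
  T = -12 − 2·222 = -456
  Y = -12 + 3·90 − 3·222 − 3·(-456) = 960
Y: 351 − 960 = -609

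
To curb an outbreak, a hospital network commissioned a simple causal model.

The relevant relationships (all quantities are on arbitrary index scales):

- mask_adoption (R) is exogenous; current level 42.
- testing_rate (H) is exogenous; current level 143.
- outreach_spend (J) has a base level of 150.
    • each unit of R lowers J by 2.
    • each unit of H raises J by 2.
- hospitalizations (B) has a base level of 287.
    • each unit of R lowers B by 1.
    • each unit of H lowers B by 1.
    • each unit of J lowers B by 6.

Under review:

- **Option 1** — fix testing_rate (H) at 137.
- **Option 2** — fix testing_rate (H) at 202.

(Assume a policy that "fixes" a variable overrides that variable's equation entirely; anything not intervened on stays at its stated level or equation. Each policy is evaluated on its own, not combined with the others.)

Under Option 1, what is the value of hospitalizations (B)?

-1932

Option 1 (H := 137):
  R = 42
  H = 137
  J = 150 − 2·42 + 2·137 = 340
  B = 287 − 42 − 137 − 6·340 = -1932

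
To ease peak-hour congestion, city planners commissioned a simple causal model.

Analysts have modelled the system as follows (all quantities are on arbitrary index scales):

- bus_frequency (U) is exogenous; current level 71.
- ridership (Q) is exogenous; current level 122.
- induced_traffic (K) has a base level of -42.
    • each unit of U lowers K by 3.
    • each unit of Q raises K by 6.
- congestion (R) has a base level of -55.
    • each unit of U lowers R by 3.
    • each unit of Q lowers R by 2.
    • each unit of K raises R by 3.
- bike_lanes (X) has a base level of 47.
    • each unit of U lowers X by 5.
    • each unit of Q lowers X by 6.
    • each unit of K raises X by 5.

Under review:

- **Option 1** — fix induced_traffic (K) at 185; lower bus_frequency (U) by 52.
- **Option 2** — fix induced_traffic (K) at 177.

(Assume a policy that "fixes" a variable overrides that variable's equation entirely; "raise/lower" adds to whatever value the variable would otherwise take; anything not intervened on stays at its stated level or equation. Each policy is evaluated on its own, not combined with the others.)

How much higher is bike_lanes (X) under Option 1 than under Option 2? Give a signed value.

300

Option 1 (K := 185, U − 52):
  U = 71 − 52 = 19
  Q = 122
  K = 185
  X = 47 − 5·19 − 6·122 + 5·185 = 145
Option 2 (K := 177):
  U = 71
  Q = 122
  K = 177
  X = 47 − 5·71 − 6·122 + 5·177 = -155
X: 145 − (-155) = 300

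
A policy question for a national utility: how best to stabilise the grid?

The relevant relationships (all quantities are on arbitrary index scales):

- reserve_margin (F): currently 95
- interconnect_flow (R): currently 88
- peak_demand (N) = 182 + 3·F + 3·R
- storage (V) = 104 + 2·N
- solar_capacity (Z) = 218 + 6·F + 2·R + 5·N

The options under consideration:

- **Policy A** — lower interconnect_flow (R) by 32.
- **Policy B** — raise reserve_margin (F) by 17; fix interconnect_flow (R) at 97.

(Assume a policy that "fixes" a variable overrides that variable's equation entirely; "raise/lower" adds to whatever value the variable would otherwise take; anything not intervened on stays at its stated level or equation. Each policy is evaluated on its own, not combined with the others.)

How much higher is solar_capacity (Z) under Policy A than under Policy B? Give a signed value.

Policy A (R − 32):
  F = 95
  R = 88 − 32 = 56
  N = 182 + 3·95 + 3·56 = 635
  Z = 218 + 6·95 + 2·56 + 5·635 = 4075
Policy B (F + 17, R := 97):
  F = 95 + 17 = 112
  R = 97
  N = 182 + 3·112 + 3·97 = 809
  Z = 218 + 6·112 + 2·97 + 5·809 = 5129
Z: 4075 − 5129 = -1054

-1054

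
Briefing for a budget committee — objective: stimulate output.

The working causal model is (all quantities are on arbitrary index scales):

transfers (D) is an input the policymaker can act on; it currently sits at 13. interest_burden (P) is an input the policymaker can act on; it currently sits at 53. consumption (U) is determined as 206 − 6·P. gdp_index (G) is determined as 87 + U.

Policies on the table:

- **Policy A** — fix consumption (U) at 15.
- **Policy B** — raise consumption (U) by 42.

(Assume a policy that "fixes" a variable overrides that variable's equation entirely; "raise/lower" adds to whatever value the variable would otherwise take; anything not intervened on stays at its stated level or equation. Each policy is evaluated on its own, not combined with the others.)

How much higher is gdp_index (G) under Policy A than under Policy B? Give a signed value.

85

Policy A (U := 15):
  P = 53
  U = 15
  G = 87 + 15 = 102
Policy B (U + 42):
  P = 53
  U = 206 − 6·53 (+42 from intervention) = -70
  G = 87 + (-70) = 17
G: 102 − 17 = 85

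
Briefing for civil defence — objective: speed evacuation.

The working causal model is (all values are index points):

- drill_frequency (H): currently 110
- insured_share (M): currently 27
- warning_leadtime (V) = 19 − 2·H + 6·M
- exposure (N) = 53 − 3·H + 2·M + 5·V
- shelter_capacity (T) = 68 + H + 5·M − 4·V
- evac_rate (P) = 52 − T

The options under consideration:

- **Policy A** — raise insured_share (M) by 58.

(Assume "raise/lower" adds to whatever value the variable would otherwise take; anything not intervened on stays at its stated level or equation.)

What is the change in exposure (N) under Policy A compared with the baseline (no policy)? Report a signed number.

1856

Baseline:
  H = 110
  M = 27
  V = 19 − 2·110 + 6·27 = -39
  N = 53 − 3·110 + 2·27 + 5·(-39) = -418
Policy A (M + 58):
  H = 110
  M = 27 + 58 = 85
  V = 19 − 2·110 + 6·85 = 309
  N = 53 − 3·110 + 2·85 + 5·309 = 1438
Change in N: 1438 − (-418) = 1856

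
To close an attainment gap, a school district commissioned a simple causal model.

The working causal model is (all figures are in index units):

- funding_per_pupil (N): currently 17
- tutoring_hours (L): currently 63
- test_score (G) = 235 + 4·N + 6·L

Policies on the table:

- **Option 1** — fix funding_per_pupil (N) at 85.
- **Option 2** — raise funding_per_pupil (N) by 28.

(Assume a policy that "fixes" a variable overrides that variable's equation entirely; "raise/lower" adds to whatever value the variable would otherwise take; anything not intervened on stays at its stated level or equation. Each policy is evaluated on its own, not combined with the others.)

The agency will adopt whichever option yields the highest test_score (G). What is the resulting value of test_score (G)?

Option 1 (N := 85):
  N = 85
  L = 63
  G = 235 + 4·85 + 6·63 = 953
Option 2 (N + 28):
  N = 17 + 28 = 45
  L = 63
  G = 235 + 4·45 + 6·63 = 793
Comparing — Option 1: G=953, Option 2: G=793. Highest is 953 (Option 1).

953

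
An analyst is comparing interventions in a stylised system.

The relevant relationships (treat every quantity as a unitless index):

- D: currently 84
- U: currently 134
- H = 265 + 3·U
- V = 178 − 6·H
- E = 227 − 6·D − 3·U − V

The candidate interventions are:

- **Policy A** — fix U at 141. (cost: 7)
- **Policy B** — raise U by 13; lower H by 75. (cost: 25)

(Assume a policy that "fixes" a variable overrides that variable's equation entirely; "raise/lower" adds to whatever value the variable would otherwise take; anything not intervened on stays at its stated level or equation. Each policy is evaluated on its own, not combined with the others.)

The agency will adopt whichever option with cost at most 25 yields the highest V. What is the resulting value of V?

Policy A (U := 141):
  U = 141
  H = 265 + 3·141 = 688
  V = 178 − 6·688 = -3950
Policy B (U + 13, H − 75):
  U = 134 + 13 = 147
  H = 265 + 3·147 (−75 from intervention) = 631
  V = 178 − 6·631 = -3608
Comparing — Policy A: V=-3950, Policy B: V=-3608. Highest is -3608 (Policy B).

-3608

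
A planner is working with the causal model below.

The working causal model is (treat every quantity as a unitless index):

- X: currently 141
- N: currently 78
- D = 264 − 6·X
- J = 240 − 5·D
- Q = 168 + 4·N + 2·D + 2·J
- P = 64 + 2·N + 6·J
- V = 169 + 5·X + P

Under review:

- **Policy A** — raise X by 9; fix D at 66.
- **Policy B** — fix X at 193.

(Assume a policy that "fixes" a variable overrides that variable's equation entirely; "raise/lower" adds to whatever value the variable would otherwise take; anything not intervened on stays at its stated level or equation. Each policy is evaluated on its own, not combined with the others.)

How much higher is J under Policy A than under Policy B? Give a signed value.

Policy A (X + 9, D := 66):
  X = 141 + 9 = 150
  D = 66
  J = 240 − 5·66 = -90
Policy B (X := 193):
  X = 193
  D = 264 − 6·193 = -894
  J = 240 − 5·(-894) = 4710
J: -90 − 4710 = -4800

-4800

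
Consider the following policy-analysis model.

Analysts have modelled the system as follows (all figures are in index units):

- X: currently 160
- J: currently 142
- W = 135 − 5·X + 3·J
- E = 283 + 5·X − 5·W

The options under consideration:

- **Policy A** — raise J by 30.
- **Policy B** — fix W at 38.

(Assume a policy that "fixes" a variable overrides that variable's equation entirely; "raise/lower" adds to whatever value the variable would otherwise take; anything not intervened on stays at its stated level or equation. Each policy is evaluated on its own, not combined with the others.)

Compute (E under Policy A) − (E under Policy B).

Policy A (J + 30):
  X = 160
  J = 142 + 30 = 172
  W = 135 − 5·160 + 3·172 = -149
  E = 283 + 5·160 − 5·(-149) = 1828
Policy B (W := 38):
  X = 160
  J = 142
  W = 38
  E = 283 + 5·160 − 5·38 = 893
E: 1828 − 893 = 935

935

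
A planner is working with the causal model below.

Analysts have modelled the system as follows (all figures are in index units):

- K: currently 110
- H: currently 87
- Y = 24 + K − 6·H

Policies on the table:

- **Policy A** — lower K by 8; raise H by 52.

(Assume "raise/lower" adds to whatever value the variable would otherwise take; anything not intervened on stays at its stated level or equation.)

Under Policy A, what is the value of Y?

-708

Policy A (K − 8, H + 52):
  K = 110 − 8 = 102
  H = 87 + 52 = 139
  Y = 24 + 102 − 6·139 = -708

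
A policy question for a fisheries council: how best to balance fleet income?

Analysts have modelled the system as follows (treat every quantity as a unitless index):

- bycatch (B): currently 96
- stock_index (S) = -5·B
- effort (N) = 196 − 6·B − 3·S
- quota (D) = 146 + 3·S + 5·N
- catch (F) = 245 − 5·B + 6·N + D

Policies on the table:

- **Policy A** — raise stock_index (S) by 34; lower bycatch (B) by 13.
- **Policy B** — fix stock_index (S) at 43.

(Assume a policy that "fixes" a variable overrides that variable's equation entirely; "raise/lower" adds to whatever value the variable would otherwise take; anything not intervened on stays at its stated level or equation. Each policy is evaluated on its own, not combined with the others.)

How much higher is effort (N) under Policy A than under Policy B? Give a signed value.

Policy A (S + 34, B − 13):
  B = 96 − 13 = 83
  S = 0 − 5·83 (+34 from intervention) = -381
  N = 196 − 6·83 − 3·(-381) = 841
Policy B (S := 43):
  B = 96
  S = 43
  N = 196 − 6·96 − 3·43 = -509
N: 841 − (-509) = 1350

1350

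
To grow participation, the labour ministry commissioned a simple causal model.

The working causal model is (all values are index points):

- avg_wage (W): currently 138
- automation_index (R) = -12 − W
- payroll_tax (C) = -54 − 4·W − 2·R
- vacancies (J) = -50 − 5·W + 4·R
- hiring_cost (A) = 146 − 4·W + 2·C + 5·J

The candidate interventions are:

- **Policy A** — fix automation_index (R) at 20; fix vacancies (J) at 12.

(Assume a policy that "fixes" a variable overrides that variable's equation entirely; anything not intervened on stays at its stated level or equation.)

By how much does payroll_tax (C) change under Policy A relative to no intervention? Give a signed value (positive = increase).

-340

Baseline:
  W = 138
  R = -12 − 138 = -150
  C = -54 − 4·138 − 2·(-150) = -306
Policy A (R := 20, J := 12):
  W = 138
  R = 20
  C = -54 − 4·138 − 2·20 = -646
Change in C: -646 − (-306) = -340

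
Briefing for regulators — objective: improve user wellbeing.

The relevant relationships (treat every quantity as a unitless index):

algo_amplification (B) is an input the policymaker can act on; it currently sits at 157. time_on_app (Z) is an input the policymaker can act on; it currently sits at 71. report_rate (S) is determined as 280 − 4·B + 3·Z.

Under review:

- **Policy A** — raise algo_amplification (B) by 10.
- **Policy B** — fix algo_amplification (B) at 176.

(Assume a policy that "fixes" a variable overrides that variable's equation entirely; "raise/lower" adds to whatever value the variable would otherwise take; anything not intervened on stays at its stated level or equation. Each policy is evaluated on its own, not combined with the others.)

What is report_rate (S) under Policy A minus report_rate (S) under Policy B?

Policy A (B + 10):
  B = 157 + 10 = 167
  Z = 71
  S = 280 − 4·167 + 3·71 = -175
Policy B (B := 176):
  B = 176
  Z = 71
  S = 280 − 4·176 + 3·71 = -211
S: -175 − (-211) = 36

36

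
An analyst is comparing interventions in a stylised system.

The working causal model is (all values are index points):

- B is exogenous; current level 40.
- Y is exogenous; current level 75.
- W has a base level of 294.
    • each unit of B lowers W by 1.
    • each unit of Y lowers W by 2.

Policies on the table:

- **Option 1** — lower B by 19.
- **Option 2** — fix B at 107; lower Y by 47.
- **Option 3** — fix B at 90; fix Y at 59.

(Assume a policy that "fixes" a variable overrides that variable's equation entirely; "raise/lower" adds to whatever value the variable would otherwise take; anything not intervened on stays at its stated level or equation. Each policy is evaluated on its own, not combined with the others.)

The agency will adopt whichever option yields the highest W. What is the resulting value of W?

131

Option 1 (B − 19):
  B = 40 − 19 = 21
  Y = 75
  W = 294 − 21 − 2·75 = 123
Option 2 (B := 107, Y − 47):
  B = 107
  Y = 75 − 47 = 28
  W = 294 − 107 − 2·28 = 131
Option 3 (B := 90, Y := 59):
  B = 90
  Y = 59
  W = 294 − 90 − 2·59 = 86
Comparing — Option 1: W=123, Option 2: W=131, Option 3: W=86. Highest is 131 (Option 2).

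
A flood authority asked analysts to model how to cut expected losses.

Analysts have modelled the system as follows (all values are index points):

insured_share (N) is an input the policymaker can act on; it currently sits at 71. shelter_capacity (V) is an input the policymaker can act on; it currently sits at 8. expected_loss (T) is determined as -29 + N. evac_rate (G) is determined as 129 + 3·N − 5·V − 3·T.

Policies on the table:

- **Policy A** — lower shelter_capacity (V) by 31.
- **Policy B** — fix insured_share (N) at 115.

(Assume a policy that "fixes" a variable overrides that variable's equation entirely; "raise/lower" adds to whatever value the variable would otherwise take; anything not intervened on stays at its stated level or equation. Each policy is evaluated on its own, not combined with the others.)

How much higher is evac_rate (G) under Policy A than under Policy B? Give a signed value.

155

Policy A (V − 31):
  N = 71
  V = 8 − 31 = -23
  T = -29 + 71 = 42
  G = 129 + 3·71 − 5·(-23) − 3·42 = 331
Policy B (N := 115):
  N = 115
  V = 8
  T = -29 + 115 = 86
  G = 129 + 3·115 − 5·8 − 3·86 = 176
G: 331 − 176 = 155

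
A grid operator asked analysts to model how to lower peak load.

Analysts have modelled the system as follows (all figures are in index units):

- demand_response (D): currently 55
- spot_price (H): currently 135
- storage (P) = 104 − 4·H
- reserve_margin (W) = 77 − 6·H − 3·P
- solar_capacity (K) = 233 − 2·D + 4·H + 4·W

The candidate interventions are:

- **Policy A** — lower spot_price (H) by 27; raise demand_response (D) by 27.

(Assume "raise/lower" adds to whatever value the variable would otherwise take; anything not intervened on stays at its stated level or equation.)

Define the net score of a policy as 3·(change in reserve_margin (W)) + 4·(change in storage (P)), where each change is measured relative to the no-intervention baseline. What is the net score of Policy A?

Baseline:
  H = 135
  P = 104 − 4·135 = -436
  W = 77 − 6·135 − 3·(-436) = 575
Policy A (H − 27, D + 27):
  H = 135 − 27 = 108
  P = 104 − 4·108 = -328
  W = 77 − 6·108 − 3·(-328) = 413
ΔW = 413 − 575 = -162; ΔP = -328 − (-436) = 108
Score = 3·(-162) + 4·108 = -54

-54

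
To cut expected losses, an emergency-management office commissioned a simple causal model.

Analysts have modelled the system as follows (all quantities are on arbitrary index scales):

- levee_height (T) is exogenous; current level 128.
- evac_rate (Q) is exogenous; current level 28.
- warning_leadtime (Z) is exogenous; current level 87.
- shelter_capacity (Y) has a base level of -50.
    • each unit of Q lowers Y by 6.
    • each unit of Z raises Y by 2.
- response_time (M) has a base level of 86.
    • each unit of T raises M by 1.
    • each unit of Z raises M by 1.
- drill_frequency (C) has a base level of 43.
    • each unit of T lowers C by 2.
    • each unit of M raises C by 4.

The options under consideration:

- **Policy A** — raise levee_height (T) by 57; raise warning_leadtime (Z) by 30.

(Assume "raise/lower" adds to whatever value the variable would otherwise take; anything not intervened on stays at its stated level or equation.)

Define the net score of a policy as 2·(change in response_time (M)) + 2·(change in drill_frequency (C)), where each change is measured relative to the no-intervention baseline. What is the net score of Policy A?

Baseline:
  T = 128
  Z = 87
  M = 86 + 128 + 87 = 301
  C = 43 − 2·128 + 4·301 = 991
Policy A (T + 57, Z + 30):
  T = 128 + 57 = 185
  Z = 87 + 30 = 117
  M = 86 + 185 + 117 = 388
  C = 43 − 2·185 + 4·388 = 1225
ΔM = 388 − 301 = 87; ΔC = 1225 − 991 = 234
Score = 2·87 + 2·234 = 642

642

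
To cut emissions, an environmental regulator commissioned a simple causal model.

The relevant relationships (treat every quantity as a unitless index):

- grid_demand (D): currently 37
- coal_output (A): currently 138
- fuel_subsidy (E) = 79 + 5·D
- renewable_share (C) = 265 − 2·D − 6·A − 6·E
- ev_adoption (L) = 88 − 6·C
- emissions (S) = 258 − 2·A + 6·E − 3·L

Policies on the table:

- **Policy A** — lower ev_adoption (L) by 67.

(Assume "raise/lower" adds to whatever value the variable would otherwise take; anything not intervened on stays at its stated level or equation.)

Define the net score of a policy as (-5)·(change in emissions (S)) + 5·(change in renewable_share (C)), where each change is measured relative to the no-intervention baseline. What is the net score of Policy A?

-1005

Baseline:
  D = 37
  A = 138
  E = 79 + 5·37 = 264
  C = 265 − 2·37 − 6·138 − 6·264 = -2221
  L = 88 − 6·(-2221) = 13414
  S = 258 − 2·138 + 6·264 − 3·13414 = -38676
Policy A (L − 67):
  D = 37
  A = 138
  E = 79 + 5·37 = 264
  C = 265 − 2·37 − 6·138 − 6·264 = -2221
  L = 88 − 6·(-2221) (−67 from intervention) = 13347
  S = 258 − 2·138 + 6·264 − 3·13347 = -38475
ΔS = -38475 − (-38676) = 201; ΔC = -2221 − (-2221) = 0
Score = (-5)·201 + 5·0 = -1005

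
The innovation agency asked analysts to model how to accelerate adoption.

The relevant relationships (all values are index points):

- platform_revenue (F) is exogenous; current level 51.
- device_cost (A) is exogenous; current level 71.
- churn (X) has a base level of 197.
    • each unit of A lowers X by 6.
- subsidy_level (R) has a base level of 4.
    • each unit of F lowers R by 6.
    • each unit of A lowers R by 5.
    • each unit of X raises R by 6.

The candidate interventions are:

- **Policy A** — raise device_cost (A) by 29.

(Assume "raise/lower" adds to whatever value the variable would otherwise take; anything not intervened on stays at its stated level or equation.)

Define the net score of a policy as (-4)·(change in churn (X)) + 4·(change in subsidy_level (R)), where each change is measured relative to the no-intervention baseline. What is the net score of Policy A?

Baseline:
  F = 51
  A = 71
  X = 197 − 6·71 = -229
  R = 4 − 6·51 − 5·71 + 6·(-229) = -2031
Policy A (A + 29):
  F = 51
  A = 71 + 29 = 100
  X = 197 − 6·100 = -403
  R = 4 − 6·51 − 5·100 + 6·(-403) = -3220
ΔX = -403 − (-229) = -174; ΔR = -3220 − (-2031) = -1189
Score = (-4)·(-174) + 4·(-1189) = -4060

-4060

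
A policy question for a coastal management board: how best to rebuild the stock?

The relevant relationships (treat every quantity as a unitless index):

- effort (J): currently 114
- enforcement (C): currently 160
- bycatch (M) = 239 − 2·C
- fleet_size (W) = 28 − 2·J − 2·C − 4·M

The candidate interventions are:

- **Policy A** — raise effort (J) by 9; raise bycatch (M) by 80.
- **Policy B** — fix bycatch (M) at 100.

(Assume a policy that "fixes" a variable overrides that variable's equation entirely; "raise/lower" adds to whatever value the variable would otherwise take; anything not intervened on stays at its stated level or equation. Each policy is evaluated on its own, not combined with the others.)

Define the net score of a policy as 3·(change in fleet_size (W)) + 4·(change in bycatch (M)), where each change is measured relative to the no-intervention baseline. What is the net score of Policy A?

Baseline:
  J = 114
  C = 160
  M = 239 − 2·160 = -81
  W = 28 − 2·114 − 2·160 − 4·(-81) = -196
Policy A (J + 9, M + 80):
  J = 114 + 9 = 123
  C = 160
  M = 239 − 2·160 (+80 from intervention) = -1
  W = 28 − 2·123 − 2·160 − 4·(-1) = -534
ΔW = -534 − (-196) = -338; ΔM = -1 − (-81) = 80
Score = 3·(-338) + 4·80 = -694

-694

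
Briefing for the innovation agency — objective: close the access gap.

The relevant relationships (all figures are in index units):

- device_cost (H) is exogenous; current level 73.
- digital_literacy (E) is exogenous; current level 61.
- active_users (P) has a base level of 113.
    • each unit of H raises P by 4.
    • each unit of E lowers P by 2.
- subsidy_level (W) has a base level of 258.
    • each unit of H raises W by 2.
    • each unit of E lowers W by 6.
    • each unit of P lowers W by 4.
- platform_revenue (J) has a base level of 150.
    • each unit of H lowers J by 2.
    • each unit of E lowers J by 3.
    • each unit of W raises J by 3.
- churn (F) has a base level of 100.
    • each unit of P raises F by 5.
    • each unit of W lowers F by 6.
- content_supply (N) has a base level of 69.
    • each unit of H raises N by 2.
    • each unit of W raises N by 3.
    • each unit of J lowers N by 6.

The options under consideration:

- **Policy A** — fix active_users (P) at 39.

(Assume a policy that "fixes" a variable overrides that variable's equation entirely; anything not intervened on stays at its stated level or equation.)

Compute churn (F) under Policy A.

1003

Policy A (P := 39):
  H = 73
  E = 61
  P = 39
  W = 258 + 2·73 − 6·61 − 4·39 = -118
  F = 100 + 5·39 − 6·(-118) = 1003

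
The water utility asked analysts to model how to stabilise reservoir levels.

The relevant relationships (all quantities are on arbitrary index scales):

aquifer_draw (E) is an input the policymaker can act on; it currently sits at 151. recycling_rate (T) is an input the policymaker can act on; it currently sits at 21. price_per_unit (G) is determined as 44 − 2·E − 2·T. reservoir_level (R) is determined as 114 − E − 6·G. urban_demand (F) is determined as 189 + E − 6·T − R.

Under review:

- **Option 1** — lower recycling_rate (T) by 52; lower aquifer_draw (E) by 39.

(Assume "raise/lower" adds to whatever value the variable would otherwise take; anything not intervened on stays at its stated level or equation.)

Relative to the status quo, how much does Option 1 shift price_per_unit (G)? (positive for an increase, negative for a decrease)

Baseline:
  E = 151
  T = 21
  G = 44 − 2·151 − 2·21 = -300
Option 1 (T − 52, E − 39):
  E = 151 − 39 = 112
  T = 21 − 52 = -31
  G = 44 − 2·112 − 2·(-31) = -118
Change in G: -118 − (-300) = 182

182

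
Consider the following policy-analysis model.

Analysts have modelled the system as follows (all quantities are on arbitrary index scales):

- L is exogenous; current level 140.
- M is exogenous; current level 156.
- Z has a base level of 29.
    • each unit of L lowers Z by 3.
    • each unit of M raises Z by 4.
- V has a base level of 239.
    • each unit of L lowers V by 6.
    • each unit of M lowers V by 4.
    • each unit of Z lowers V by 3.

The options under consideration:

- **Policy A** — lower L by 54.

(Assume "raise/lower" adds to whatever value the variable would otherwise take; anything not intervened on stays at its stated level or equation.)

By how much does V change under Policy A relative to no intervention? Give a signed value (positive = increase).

-162

Baseline:
  L = 140
  M = 156
  Z = 29 − 3·140 + 4·156 = 233
  V = 239 − 6·140 − 4·156 − 3·233 = -1924
Policy A (L − 54):
  L = 140 − 54 = 86
  M = 156
  Z = 29 − 3·86 + 4·156 = 395
  V = 239 − 6·86 − 4·156 − 3·395 = -2086
Change in V: -2086 − (-1924) = -162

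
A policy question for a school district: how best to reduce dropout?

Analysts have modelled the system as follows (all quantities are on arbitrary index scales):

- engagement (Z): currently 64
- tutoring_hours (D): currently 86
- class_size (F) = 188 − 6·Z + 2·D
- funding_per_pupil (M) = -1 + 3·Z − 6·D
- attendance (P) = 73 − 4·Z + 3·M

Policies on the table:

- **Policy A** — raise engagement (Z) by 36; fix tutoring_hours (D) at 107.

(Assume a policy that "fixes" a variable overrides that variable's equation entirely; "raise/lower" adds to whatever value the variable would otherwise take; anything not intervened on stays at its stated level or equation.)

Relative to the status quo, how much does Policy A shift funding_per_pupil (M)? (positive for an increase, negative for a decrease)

-18

Baseline:
  Z = 64
  D = 86
  M = -1 + 3·64 − 6·86 = -325
Policy A (Z + 36, D := 107):
  Z = 64 + 36 = 100
  D = 107
  M = -1 + 3·100 − 6·107 = -343
Change in M: -343 − (-325) = -18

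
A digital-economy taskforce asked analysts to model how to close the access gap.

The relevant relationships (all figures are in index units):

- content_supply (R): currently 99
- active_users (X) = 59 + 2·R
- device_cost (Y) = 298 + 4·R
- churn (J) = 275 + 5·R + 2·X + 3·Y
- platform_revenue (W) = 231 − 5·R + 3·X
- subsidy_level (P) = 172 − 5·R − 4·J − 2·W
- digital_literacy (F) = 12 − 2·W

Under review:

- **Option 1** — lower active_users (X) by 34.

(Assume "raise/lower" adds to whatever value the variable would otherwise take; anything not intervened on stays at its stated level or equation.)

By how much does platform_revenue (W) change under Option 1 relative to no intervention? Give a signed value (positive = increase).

Baseline:
  R = 99
  X = 59 + 2·99 = 257
  W = 231 − 5·99 + 3·257 = 507
Option 1 (X − 34):
  R = 99
  X = 59 + 2·99 (−34 from intervention) = 223
  W = 231 − 5·99 + 3·223 = 405
Change in W: 405 − 507 = -102

-102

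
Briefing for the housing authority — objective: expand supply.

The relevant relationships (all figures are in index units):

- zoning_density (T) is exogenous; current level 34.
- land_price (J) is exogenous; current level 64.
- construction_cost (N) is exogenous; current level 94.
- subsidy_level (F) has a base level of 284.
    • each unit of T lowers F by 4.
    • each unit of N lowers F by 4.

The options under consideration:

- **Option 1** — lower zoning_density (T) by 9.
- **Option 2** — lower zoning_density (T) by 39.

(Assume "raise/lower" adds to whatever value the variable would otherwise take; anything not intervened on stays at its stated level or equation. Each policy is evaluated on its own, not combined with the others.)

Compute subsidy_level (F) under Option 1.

-192

Option 1 (T − 9):
  T = 34 − 9 = 25
  N = 94
  F = 284 − 4·25 − 4·94 = -192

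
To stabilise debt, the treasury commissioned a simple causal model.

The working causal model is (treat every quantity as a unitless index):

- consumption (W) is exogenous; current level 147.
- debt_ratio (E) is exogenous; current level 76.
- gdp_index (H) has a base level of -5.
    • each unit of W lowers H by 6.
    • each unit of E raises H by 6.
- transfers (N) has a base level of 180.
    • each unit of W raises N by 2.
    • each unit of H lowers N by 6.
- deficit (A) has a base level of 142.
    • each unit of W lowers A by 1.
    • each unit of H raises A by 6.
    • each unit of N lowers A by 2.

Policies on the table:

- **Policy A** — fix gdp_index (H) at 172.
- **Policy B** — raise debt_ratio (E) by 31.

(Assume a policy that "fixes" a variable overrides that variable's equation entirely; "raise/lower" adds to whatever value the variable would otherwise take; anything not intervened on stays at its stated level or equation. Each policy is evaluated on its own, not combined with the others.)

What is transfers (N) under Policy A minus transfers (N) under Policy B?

-2502

Policy A (H := 172):
  W = 147
  E = 76
  H = 172
  N = 180 + 2·147 − 6·172 = -558
Policy B (E + 31):
  W = 147
  E = 76 + 31 = 107
  H = -5 − 6·147 + 6·107 = -245
  N = 180 + 2·147 − 6·(-245) = 1944
N: -558 − 1944 = -2502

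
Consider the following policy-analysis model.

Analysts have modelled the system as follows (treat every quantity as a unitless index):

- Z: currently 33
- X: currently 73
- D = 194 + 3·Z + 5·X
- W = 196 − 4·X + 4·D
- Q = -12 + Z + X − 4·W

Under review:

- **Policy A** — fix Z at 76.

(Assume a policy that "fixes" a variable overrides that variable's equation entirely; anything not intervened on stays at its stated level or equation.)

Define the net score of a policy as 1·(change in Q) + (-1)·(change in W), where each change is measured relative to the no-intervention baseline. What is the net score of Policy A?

-2537

Baseline:
  Z = 33
  X = 73
  D = 194 + 3·33 + 5·73 = 658
  W = 196 − 4·73 + 4·658 = 2536
  Q = -12 + 33 + 73 − 4·2536 = -10050
Policy A (Z := 76):
  Z = 76
  X = 73
  D = 194 + 3·76 + 5·73 = 787
  W = 196 − 4·73 + 4·787 = 3052
  Q = -12 + 76 + 73 − 4·3052 = -12071
ΔQ = -12071 − (-10050) = -2021; ΔW = 3052 − 2536 = 516
Score = 1·(-2021) + (-1)·516 = -2537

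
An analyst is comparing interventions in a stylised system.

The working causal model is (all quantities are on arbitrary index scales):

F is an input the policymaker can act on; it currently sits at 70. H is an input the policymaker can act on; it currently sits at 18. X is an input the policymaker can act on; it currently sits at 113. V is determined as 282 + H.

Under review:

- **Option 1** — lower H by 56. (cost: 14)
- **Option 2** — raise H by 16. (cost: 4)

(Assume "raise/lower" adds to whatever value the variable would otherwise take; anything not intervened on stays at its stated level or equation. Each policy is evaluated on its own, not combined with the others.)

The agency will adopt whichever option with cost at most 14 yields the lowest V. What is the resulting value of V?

244

Option 1 (H − 56):
  H = 18 − 56 = -38
  V = 282 + (-38) = 244
Option 2 (H + 16):
  H = 18 + 16 = 34
  V = 282 + 34 = 316
Comparing — Option 1: V=244, Option 2: V=316. Lowest is 244 (Option 1).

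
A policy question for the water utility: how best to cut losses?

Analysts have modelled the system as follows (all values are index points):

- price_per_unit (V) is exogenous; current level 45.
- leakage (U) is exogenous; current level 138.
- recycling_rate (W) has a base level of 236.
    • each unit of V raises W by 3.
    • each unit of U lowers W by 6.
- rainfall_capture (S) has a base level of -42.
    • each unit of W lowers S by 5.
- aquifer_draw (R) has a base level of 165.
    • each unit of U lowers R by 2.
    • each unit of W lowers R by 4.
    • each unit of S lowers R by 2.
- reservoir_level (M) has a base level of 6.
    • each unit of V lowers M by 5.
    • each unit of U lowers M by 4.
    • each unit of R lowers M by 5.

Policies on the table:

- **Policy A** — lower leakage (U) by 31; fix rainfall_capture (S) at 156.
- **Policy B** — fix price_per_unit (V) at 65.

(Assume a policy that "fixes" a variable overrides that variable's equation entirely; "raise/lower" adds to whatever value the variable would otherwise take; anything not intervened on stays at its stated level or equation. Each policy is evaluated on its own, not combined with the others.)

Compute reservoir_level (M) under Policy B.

11174

Policy B (V := 65):
  V = 65
  U = 138
  W = 236 + 3·65 − 6·138 = -397
  S = -42 − 5·(-397) = 1943
  R = 165 − 2·138 − 4·(-397) − 2·1943 = -2409
  M = 6 − 5·65 − 4·138 − 5·(-2409) = 11174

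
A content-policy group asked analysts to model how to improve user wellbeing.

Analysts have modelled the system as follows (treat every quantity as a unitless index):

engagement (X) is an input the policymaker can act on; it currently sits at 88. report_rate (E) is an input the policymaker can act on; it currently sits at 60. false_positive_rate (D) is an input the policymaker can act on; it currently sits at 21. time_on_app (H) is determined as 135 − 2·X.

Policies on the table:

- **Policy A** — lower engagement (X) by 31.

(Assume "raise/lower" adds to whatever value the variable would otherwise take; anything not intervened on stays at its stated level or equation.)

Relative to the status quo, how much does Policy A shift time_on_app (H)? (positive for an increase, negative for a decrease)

Baseline:
  X = 88
  H = 135 − 2·88 = -41
Policy A (X − 31):
  X = 88 − 31 = 57
  H = 135 − 2·57 = 21
Change in H: 21 − (-41) = 62

62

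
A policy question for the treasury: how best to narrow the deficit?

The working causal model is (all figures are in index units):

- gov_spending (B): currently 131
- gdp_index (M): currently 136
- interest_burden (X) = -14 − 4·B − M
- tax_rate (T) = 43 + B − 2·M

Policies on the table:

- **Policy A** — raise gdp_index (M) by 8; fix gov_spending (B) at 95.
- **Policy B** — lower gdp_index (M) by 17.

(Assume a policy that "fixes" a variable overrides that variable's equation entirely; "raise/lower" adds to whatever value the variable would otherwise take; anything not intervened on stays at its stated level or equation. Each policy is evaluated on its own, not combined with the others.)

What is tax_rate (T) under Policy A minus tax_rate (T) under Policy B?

-86

Policy A (M + 8, B := 95):
  B = 95
  M = 136 + 8 = 144
  T = 43 + 95 − 2·144 = -150
Policy B (M − 17):
  B = 131
  M = 136 − 17 = 119
  T = 43 + 131 − 2·119 = -64
T: -150 − (-64) = -86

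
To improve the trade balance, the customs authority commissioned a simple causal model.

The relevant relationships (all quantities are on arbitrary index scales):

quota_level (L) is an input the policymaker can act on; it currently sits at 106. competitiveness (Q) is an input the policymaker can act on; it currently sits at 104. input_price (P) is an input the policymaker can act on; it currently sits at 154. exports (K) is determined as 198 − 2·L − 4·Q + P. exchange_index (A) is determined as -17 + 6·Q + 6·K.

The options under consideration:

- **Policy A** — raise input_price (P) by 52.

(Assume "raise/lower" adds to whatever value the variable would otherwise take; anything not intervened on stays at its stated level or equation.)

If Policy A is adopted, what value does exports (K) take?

Policy A (P + 52):
  L = 106
  Q = 104
  P = 154 + 52 = 206
  K = 198 − 2·106 − 4·104 + 206 = -224

-224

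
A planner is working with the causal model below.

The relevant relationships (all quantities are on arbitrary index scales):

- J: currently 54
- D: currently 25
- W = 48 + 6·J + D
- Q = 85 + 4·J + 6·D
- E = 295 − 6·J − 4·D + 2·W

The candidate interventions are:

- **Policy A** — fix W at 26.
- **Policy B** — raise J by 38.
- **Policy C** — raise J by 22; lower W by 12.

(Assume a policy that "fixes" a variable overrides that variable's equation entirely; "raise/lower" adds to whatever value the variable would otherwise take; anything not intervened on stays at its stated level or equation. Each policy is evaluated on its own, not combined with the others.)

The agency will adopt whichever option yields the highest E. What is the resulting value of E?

893

Policy A (W := 26):
  J = 54
  D = 25
  W = 26
  E = 295 − 6·54 − 4·25 + 2·26 = -77
Policy B (J + 38):
  J = 54 + 38 = 92
  D = 25
  W = 48 + 6·92 + 25 = 625
  E = 295 − 6·92 − 4·25 + 2·625 = 893
Policy C (J + 22, W − 12):
  J = 54 + 22 = 76
  D = 25
  W = 48 + 6·76 + 25 (−12 from intervention) = 517
  E = 295 − 6·76 − 4·25 + 2·517 = 773
Comparing — Policy A: E=-77, Policy B: E=893, Policy C: E=773. Highest is 893 (Policy B).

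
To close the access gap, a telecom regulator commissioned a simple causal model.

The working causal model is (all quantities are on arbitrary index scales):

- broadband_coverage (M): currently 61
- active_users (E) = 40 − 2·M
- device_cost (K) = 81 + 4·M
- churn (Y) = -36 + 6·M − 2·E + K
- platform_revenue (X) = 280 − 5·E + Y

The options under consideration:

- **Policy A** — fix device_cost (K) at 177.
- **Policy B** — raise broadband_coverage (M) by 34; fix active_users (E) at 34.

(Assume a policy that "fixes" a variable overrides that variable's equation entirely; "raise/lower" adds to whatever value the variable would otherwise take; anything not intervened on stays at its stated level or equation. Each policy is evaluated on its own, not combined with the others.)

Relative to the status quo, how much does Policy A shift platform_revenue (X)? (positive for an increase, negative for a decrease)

-148

Baseline:
  M = 61
  E = 40 − 2·61 = -82
  K = 81 + 4·61 = 325
  Y = -36 + 6·61 − 2·(-82) + 325 = 819
  X = 280 − 5·(-82) + 819 = 1509
Policy A (K := 177):
  M = 61
  E = 40 − 2·61 = -82
  K = 177
  Y = -36 + 6·61 − 2·(-82) + 177 = 671
  X = 280 − 5·(-82) + 671 = 1361
Change in X: 1361 − 1509 = -148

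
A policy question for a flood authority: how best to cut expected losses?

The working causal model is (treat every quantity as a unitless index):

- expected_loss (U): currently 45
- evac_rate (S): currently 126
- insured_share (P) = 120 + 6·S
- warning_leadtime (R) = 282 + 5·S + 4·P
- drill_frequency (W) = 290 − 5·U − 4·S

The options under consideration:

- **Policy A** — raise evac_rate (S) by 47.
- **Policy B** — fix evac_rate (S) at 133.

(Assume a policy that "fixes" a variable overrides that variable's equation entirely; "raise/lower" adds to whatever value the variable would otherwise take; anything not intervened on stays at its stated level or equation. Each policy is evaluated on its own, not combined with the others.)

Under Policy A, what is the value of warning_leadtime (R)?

5779

Policy A (S + 47):
  S = 126 + 47 = 173
  P = 120 + 6·173 = 1158
  R = 282 + 5·173 + 4·1158 = 5779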